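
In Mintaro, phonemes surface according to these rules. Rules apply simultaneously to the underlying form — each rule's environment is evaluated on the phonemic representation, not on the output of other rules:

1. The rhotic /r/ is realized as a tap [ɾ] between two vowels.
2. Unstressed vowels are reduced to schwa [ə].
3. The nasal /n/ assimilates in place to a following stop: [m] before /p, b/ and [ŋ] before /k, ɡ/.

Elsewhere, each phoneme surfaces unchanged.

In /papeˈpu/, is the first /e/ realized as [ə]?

/e/ meets the environment for rule 2 (in an unstressed syllable) → [ə].
The actual realization is [ə], which matches [ə].

Yes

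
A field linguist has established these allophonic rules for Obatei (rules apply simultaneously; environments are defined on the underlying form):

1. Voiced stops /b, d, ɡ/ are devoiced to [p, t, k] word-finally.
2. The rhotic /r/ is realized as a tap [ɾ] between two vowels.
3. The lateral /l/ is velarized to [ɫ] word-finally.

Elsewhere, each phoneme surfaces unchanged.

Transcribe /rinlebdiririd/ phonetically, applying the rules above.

/r/ (word-initial): rule 2 targets it, but not between two vowels → unchanged [r].
/l/ (between /n/ and /e/): rule 3 targets it, but not word-finally → unchanged [l].
/b/ (between /e/ and /d/) fails the environment for rule 1, so it stays [b].
/d/ (between /b/ and /i/): rule 1 targets it, but not word-finally → unchanged [d].
Rule 2 applies to /r/ (between /i/ and /i/: between two vowels) → [ɾ].
/r/ meets the environment for rule 2 (between two vowels) → [ɾ].
/d/ — word-final, word-finally — surfaces as [t] (rule 1).

[rinlebdiɾiɾit]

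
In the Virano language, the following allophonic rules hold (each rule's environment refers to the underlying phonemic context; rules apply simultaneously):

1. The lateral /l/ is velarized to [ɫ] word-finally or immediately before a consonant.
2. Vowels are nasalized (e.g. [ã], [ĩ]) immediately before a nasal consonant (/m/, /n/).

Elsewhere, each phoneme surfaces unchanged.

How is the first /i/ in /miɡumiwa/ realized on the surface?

[i]

/i/ — between /m/ and /ɡ/; rule 2 does not apply here → [i].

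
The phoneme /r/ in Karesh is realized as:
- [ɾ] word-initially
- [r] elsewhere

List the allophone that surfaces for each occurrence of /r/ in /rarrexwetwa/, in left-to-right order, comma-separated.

Occurrence 1 (position 1): word-initially → [ɾ].
Occurrence 2 (position 3): no conditioning environment matches → elsewhere allophone [r].
Occurrence 3 (position 4): no conditioning environment matches → elsewhere allophone [r].

[ɾ], [r], [r]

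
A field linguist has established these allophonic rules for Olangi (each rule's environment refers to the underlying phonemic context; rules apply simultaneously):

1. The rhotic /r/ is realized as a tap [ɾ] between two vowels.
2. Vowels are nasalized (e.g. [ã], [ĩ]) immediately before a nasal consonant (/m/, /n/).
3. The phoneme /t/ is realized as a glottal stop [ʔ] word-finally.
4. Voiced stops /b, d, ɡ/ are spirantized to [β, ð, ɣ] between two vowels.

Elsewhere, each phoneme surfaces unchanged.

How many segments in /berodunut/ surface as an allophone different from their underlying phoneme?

Segments that undergo a rule: /r/ → [ɾ] (rule 1); /d/ → [ð] (rule 4); /u/ → [ũ] (rule 2); /t/ → [ʔ] (rule 3).
All other segments surface unchanged.

4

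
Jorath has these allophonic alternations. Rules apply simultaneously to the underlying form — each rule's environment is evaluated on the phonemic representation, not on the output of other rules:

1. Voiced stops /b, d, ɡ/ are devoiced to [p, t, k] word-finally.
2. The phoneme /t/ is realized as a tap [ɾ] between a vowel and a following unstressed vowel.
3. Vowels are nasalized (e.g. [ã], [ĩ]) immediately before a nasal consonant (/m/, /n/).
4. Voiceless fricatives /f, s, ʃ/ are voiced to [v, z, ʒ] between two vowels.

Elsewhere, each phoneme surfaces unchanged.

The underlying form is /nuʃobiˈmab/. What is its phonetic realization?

[nuʒobĩˈmap]

/n/ (word-initial): no rule targets it → [n].
/u/ (between /n/ and /ʃ/): rule 3 targets it, but not before a nasal consonant → unchanged [u].
/ʃ/ — between /u/ and /o/, between two vowels — surfaces as [ʒ] (rule 4).
/o/ (between /ʃ/ and /b/) fails the environment for rule 3, so it stays [o].
/b/ (between /o/ and /i/): rule 1 targets it, but not word-finally → unchanged [b].
/i/ (between /b/ and /m/) occurs before a nasal consonant → [ĩ] by rule 3.
/m/ (between /i/ and /a/): no rule targets it → [m].
/a/ — between /m/ and /b/; rule 3 does not apply here → [a].
/b/ (word-final): word-finally, so rule 1 applies → [p].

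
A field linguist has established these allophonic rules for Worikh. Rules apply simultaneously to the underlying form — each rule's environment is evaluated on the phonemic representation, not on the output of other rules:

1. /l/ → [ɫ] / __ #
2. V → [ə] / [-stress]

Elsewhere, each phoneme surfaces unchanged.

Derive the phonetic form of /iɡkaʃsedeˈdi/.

/i/ meets the environment for rule 2 (in an unstressed syllable) → [ə].
/a/ (between /k/ and /ʃ/) occurs in an unstressed syllable → [ə] by rule 2.
/e/ — between /s/ and /d/, in an unstressed syllable — surfaces as [ə] (rule 2).
/e/ (between /d/ and /d/): in an unstressed syllable, so rule 2 applies → [ə].
/i/ (word-final) fails the environment for rule 2, so it stays [i].

[əɡkəʃsədəˈdi]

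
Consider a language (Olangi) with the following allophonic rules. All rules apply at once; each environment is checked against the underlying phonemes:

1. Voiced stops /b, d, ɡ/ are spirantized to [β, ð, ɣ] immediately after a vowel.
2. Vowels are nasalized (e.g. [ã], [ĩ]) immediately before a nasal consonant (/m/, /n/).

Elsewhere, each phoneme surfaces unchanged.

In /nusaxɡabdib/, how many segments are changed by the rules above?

Segments that undergo a rule: /b/ → [β] (rule 1); /b/ → [β] (rule 1).
All other segments surface unchanged.

2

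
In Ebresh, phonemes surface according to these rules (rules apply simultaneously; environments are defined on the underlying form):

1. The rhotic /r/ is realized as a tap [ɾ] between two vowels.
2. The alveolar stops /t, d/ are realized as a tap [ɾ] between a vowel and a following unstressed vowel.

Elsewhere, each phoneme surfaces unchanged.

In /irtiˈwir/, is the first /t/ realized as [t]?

Yes

/t/ (between /r/ and /i/) is in the target of rule 2 but the environment (between a vowel and a following unstressed vowel) is not met → [t].
The actual realization is [t], which matches [t].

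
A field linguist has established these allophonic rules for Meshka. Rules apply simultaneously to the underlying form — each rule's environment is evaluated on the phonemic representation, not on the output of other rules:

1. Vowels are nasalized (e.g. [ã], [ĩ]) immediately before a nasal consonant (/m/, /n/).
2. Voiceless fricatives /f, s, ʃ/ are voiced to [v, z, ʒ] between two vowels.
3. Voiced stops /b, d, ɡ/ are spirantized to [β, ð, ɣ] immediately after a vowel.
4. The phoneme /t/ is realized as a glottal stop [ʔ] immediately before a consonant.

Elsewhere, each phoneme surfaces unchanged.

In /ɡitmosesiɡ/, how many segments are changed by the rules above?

Segments that undergo a rule: /t/ → [ʔ] (rule 4); /s/ → [z] (rule 2); /s/ → [z] (rule 2); /ɡ/ → [ɣ] (rule 3).
All other segments surface unchanged.

4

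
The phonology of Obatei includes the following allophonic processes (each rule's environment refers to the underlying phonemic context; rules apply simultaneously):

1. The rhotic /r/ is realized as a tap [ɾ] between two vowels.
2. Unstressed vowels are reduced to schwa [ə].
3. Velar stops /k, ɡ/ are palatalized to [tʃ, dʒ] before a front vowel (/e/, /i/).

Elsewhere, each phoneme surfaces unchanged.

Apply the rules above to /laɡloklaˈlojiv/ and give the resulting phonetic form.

/a/ (between /l/ and /ɡ/): in an unstressed syllable, so rule 2 applies → [ə].
/ɡ/ — between /a/ and /l/; rule 3 does not apply here → [ɡ].
/o/ (between /l/ and /k/) occurs in an unstressed syllable → [ə] by rule 2.
/k/ — between /o/ and /l/; rule 3 does not apply here → [k].
/a/ — between /l/ and /l/, in an unstressed syllable — surfaces as [ə] (rule 2).
/o/ (between /l/ and /j/): rule 2 targets it, but not in an unstressed syllable → unchanged [o].
/i/ (between /j/ and /v/) occurs in an unstressed syllable → [ə] by rule 2.

[ləɡləkləˈlojəv]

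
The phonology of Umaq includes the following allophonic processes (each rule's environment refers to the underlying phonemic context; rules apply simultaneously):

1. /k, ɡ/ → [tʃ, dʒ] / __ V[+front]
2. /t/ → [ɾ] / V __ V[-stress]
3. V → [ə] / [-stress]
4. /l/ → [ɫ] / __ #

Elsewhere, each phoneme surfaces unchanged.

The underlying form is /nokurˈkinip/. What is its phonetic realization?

Rule 3 applies to /o/ (between /n/ and /k/: in an unstressed syllable) → [ə].
/k/ — between /o/ and /u/; rule 1 does not apply here → [k].
/u/ meets the environment for rule 3 (in an unstressed syllable) → [ə].
/k/ — between /r/ and /i/, before a front vowel — surfaces as [tʃ] (rule 1).
/i/ (between /k/ and /n/): rule 3 targets it, but not in an unstressed syllable → unchanged [i].
/i/ — between /n/ and /p/, in an unstressed syllable — surfaces as [ə] (rule 3).

[nəkərˈtʃinəp]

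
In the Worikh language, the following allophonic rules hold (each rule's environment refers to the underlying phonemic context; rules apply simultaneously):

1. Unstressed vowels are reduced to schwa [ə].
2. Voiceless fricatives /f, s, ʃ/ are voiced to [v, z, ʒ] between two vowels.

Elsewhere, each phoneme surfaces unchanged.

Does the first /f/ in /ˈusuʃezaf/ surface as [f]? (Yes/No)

Yes

/f/ — word-final; rule 2 does not apply here → [f].
The actual realization is [f], which matches [f].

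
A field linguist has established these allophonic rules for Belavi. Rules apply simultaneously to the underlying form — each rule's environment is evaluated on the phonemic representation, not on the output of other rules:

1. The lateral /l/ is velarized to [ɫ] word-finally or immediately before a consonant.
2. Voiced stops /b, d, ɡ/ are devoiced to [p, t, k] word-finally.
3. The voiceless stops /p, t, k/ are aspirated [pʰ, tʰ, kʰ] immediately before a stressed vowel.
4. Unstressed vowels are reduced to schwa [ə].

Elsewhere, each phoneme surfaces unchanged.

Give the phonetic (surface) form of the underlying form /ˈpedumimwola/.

/p/ — word-initial, immediately before a stressed vowel — surfaces as [pʰ] (rule 3).
/e/ (between /p/ and /d/) is in the target of rule 4 but the environment (in an unstressed syllable) is not met → [e].
/d/ (between /e/ and /u/): rule 2 targets it, but not word-finally → unchanged [d].
/u/ meets the environment for rule 4 (in an unstressed syllable) → [ə].
/m/ — not in any rule's target class → [m].
/i/ (between /m/ and /m/): in an unstressed syllable, so rule 4 applies → [ə].
/m/ (between /i/ and /w/) is unaffected → [m].
/w/ — not in any rule's target class → [w].
/o/ — between /w/ and /l/, in an unstressed syllable — surfaces as [ə] (rule 4).
/l/ — between /o/ and /a/; rule 1 does not apply here → [l].
/a/ (word-final) occurs in an unstressed syllable → [ə] by rule 4.

[ˈpʰedəməmwələ]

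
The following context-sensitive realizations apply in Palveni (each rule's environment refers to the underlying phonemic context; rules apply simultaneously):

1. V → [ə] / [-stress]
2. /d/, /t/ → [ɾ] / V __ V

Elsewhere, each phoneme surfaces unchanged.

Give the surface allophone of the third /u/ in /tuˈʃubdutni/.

/u/ (between /d/ and /t/) occurs in an unstressed syllable → [ə] by rule 1.

[ə]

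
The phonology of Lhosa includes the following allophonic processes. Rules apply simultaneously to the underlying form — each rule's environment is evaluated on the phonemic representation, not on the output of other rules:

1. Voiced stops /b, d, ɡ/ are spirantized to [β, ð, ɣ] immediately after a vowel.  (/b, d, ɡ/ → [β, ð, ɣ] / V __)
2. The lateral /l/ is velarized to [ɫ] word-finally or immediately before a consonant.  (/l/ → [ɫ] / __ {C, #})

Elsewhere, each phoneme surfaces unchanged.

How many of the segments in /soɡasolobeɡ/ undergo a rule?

Segments that undergo a rule: /ɡ/ → [ɣ] (rule 1); /b/ → [β] (rule 1); /ɡ/ → [ɣ] (rule 1).
All other segments surface unchanged.

3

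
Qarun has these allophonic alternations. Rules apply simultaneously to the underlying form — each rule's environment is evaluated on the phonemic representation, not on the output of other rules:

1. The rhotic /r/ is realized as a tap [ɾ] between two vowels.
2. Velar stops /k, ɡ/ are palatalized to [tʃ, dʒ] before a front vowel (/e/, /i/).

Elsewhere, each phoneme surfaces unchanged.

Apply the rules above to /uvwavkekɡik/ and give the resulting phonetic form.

/k/ (between /v/ and /e/): before a front vowel, so rule 2 applies → [tʃ].
/k/ (between /e/ and /ɡ/) fails the environment for rule 2, so it stays [k].
/ɡ/ — between /k/ and /i/, before a front vowel — surfaces as [dʒ] (rule 2).
/k/ (word-final) fails the environment for rule 2, so it stays [k].

[uvwavtʃekdʒik]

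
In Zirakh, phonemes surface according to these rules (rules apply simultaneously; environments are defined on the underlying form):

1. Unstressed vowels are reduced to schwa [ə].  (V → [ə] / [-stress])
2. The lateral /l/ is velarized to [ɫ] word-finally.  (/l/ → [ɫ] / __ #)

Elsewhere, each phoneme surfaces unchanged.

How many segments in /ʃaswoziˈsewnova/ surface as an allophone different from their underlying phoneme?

5

Segments that undergo a rule: /a/ → [ə] (rule 1); /o/ → [ə] (rule 1); /i/ → [ə] (rule 1); /o/ → [ə] (rule 1); /a/ → [ə] (rule 1).
All other segments surface unchanged.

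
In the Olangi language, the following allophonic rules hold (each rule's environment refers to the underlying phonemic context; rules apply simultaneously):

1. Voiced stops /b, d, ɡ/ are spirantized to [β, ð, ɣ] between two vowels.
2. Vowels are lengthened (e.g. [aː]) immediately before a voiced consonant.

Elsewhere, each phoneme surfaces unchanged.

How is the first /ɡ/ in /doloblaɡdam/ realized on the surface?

[ɡ]

/ɡ/ (between /a/ and /d/) fails the environment for rule 1, so it stays [ɡ].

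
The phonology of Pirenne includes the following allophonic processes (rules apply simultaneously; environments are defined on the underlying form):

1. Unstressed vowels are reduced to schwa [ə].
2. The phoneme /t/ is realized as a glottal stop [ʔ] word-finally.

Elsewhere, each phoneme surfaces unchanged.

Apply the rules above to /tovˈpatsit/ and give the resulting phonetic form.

[təvˈpatsəʔ]

/t/ (word-initial): rule 2 targets it, but not word-finally → unchanged [t].
Rule 1 applies to /o/ (between /t/ and /v/: in an unstressed syllable) → [ə].
/v/ stays [v].
/p/ stays [p].
/a/ (between /p/ and /t/) is in the target of rule 1 but the environment (in an unstressed syllable) is not met → [a].
/t/ (between /a/ and /s/) fails the environment for rule 2, so it stays [t].
/s/ (between /t/ and /i/): no rule targets it → [s].
Rule 1 applies to /i/ (between /s/ and /t/: in an unstressed syllable) → [ə].
/t/ (word-final) occurs word-finally → [ʔ] by rule 2.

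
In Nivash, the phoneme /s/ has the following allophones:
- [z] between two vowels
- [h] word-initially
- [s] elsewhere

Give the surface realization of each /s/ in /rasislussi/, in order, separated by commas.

Occurrence 1 (position 3): between two vowels → [z].
Occurrence 2 (position 5): no conditioning environment matches → elsewhere allophone [s].
Occurrence 3 (position 8): no conditioning environment matches → elsewhere allophone [s].
Occurrence 4 (position 9): no conditioning environment matches → elsewhere allophone [s].

[z], [s], [s], [s]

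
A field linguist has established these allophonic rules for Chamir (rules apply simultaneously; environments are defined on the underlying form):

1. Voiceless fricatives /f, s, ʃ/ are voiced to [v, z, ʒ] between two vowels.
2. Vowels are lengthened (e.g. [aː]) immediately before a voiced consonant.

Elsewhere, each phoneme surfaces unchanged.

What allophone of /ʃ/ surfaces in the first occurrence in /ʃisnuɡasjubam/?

[ʃ]

/ʃ/ (word-initial) is in the target of rule 1 but the environment (between two vowels) is not met → [ʃ].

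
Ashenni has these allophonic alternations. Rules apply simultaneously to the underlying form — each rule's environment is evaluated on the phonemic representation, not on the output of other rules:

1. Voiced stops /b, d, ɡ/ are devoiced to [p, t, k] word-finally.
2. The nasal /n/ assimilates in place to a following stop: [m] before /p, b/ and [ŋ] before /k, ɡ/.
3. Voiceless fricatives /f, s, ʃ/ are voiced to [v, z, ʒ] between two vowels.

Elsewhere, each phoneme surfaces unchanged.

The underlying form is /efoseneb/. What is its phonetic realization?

/e/ (word-initial): no rule targets it → [e].
/f/ meets the environment for rule 3 (between two vowels) → [v].
/o/ (between /f/ and /s/): no rule targets it → [o].
Rule 3 applies to /s/ (between /o/ and /e/: between two vowels) → [z].
/e/ stays [e].
/n/ — between /e/ and /e/; rule 2 does not apply here → [n].
/e/ (between /n/ and /b/) is unaffected → [e].
/b/ (word-final) occurs word-finally → [p] by rule 1.

[evozenep]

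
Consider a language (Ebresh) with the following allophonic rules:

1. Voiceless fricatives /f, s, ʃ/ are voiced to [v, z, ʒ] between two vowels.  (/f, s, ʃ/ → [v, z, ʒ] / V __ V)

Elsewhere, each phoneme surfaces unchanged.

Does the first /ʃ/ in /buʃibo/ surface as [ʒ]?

Rule 1 applies to /ʃ/ (between /u/ and /i/: between two vowels) → [ʒ].
The actual realization is [ʒ], which matches [ʒ].

Yes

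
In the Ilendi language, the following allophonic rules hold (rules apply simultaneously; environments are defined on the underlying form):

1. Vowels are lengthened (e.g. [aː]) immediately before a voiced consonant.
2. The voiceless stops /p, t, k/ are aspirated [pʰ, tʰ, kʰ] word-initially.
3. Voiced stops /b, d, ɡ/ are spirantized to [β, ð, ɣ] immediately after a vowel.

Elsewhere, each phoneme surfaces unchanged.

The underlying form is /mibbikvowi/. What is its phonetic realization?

[miːβbikvoːwi]

/i/ — between /m/ and /b/, before a voiced consonant — surfaces as [iː] (rule 1).
/b/ meets the environment for rule 3 (immediately after a vowel) → [β].
/b/ — between /b/ and /i/; rule 3 does not apply here → [b].
/i/ (between /b/ and /k/): rule 1 targets it, but not before a voiced consonant → unchanged [i].
/k/ (between /i/ and /v/) is in the target of rule 2 but the environment (word-initially) is not met → [k].
/o/ — between /v/ and /w/, before a voiced consonant — surfaces as [oː] (rule 1).
/i/ (word-final) is in the target of rule 1 but the environment (before a voiced consonant) is not met → [i].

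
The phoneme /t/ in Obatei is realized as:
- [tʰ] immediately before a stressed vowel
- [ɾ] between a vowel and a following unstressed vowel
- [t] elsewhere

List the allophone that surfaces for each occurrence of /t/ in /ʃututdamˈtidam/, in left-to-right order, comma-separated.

[ɾ], [t], [tʰ]

Occurrence 1 (position 3): between a vowel and an unstressed vowel → [ɾ].
Occurrence 2 (position 5): no conditioning environment matches → elsewhere allophone [t].
Occurrence 3 (position 9): immediately before a stressed vowel → [tʰ].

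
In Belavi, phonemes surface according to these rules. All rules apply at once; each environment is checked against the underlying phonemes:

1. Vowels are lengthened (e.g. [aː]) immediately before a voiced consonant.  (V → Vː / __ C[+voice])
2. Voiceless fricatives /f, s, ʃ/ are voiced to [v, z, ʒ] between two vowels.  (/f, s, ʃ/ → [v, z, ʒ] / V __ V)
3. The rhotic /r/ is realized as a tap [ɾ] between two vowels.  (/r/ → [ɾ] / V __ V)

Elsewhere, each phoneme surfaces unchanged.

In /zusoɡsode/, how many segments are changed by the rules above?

Segments that undergo a rule: /s/ → [z] (rule 2); /o/ → [oː] (rule 1); /o/ → [oː] (rule 1).
All other segments surface unchanged.

3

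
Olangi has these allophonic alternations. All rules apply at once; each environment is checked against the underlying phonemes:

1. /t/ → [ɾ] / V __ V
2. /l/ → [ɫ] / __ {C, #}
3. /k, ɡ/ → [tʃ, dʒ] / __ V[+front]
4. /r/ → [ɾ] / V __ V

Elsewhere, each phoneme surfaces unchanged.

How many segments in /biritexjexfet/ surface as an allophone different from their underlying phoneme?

2

Segments that undergo a rule: /r/ → [ɾ] (rule 4); /t/ → [ɾ] (rule 1).
All other segments surface unchanged.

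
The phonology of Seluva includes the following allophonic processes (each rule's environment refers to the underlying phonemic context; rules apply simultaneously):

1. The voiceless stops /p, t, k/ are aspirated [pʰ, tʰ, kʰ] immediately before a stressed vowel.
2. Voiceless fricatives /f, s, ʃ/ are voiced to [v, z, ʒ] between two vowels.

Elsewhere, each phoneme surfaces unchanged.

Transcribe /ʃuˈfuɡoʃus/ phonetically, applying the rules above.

[ʃuˈvuɡoʒus]

/ʃ/ (word-initial): rule 2 targets it, but not between two vowels → unchanged [ʃ].
/u/ (between /ʃ/ and /f/): no rule targets it → [u].
/f/ meets the environment for rule 2 (between two vowels) → [v].
/u/ stays [u].
/ɡ/ stays [ɡ].
/o/ (between /ɡ/ and /ʃ/) is unaffected → [o].
/ʃ/ — between /o/ and /u/, between two vowels — surfaces as [ʒ] (rule 2).
/u/ — not in any rule's target class → [u].
/s/ (word-final) fails the environment for rule 2, so it stays [s].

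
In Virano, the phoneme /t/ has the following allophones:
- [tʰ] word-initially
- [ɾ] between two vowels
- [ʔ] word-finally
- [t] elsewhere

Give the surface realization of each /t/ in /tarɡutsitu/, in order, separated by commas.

[tʰ], [t], [ɾ]

Occurrence 1 (position 1): word-initially → [tʰ].
Occurrence 2 (position 6): no conditioning environment matches → elsewhere allophone [t].
Occurrence 3 (position 9): between two vowels → [ɾ].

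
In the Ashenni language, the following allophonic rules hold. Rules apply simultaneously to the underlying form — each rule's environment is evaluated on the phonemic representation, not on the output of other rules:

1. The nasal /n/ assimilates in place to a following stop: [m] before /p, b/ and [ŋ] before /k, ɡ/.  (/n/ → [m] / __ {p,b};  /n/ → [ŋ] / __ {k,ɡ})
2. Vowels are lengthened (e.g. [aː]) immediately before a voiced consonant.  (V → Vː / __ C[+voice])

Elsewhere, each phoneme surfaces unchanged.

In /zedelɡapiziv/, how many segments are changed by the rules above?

4

Segments that undergo a rule: /e/ → [eː] (rule 2); /e/ → [eː] (rule 2); /i/ → [iː] (rule 2); /i/ → [iː] (rule 2).
All other segments surface unchanged.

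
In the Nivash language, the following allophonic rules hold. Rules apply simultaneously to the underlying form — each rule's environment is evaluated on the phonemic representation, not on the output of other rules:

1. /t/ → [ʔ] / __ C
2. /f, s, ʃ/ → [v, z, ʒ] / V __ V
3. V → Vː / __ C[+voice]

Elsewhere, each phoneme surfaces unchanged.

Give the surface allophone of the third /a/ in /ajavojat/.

[a]

/a/ (between /j/ and /t/) fails the environment for rule 3, so it stays [a].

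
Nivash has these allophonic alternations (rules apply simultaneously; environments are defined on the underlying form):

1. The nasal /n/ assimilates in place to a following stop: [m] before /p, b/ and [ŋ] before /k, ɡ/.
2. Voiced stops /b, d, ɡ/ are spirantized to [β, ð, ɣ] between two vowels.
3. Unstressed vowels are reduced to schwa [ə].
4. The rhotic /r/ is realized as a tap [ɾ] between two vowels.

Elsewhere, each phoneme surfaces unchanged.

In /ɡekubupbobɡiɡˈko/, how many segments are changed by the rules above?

Segments that undergo a rule: /e/ → [ə] (rule 3); /u/ → [ə] (rule 3); /b/ → [β] (rule 2); /u/ → [ə] (rule 3); /o/ → [ə] (rule 3); /i/ → [ə] (rule 3).
All other segments surface unchanged.

6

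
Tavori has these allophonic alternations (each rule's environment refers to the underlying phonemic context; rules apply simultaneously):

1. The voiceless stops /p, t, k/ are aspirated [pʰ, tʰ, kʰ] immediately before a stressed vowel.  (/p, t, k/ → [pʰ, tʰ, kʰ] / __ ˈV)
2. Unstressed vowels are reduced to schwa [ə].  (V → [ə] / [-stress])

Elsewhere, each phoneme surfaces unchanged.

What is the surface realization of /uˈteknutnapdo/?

/u/ — word-initial, in an unstressed syllable — surfaces as [ə] (rule 2).
/t/ (between /u/ and /e/): immediately before a stressed vowel, so rule 1 applies → [tʰ].
/e/ (between /t/ and /k/) fails the environment for rule 2, so it stays [e].
/k/ (between /e/ and /n/) is in the target of rule 1 but the environment (immediately before a stressed vowel) is not met → [k].
/u/ (between /n/ and /t/) occurs in an unstressed syllable → [ə] by rule 2.
/t/ (between /u/ and /n/) fails the environment for rule 1, so it stays [t].
/a/ (between /n/ and /p/): in an unstressed syllable, so rule 2 applies → [ə].
/p/ (between /a/ and /d/): rule 1 targets it, but not immediately before a stressed vowel → unchanged [p].
Rule 2 applies to /o/ (word-final: in an unstressed syllable) → [ə].

[əˈtʰeknətnəpdə]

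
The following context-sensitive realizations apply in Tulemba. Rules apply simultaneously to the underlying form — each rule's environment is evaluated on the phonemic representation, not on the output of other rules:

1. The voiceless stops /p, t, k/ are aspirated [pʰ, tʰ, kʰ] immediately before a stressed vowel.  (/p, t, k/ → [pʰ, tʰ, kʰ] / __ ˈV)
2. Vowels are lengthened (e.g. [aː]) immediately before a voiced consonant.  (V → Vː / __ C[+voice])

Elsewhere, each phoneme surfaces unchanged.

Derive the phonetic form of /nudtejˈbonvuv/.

[nuːdteːjˈboːnvuːv]

/u/ (between /n/ and /d/): before a voiced consonant, so rule 2 applies → [uː].
/t/ (between /d/ and /e/): rule 1 targets it, but not immediately before a stressed vowel → unchanged [t].
/e/ (between /t/ and /j/) occurs before a voiced consonant → [eː] by rule 2.
/o/ (between /b/ and /n/): before a voiced consonant, so rule 2 applies → [oː].
/u/ (between /v/ and /v/) occurs before a voiced consonant → [uː] by rule 2.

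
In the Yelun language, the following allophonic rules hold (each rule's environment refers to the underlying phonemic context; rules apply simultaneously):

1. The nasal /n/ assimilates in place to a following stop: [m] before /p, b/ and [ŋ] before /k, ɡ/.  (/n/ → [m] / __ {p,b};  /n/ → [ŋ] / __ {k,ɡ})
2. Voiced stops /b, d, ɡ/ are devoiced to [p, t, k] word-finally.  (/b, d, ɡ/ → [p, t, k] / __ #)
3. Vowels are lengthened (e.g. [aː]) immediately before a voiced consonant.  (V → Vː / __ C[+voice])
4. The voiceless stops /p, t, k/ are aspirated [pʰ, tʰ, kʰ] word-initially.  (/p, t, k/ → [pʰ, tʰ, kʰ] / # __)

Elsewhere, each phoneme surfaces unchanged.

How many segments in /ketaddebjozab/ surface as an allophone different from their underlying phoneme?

Segments that undergo a rule: /k/ → [kʰ] (rule 4); /a/ → [aː] (rule 3); /e/ → [eː] (rule 3); /o/ → [oː] (rule 3); /a/ → [aː] (rule 3); /b/ → [p] (rule 2).
All other segments surface unchanged.

6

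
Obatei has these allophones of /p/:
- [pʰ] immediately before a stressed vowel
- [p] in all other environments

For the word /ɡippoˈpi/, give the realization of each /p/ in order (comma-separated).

Occurrence 1 (position 3): no conditioning environment matches → elsewhere allophone [p].
Occurrence 2 (position 4): no conditioning environment matches → elsewhere allophone [p].
Occurrence 3 (position 6): immediately before a stressed vowel → [pʰ].

[p], [p], [pʰ]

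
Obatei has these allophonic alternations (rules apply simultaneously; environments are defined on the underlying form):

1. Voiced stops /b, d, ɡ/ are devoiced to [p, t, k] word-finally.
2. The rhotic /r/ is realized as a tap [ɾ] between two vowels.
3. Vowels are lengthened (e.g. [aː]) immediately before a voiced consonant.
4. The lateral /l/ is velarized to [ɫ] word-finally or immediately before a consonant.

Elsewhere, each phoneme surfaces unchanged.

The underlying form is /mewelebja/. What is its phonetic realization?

/e/ (between /m/ and /w/): before a voiced consonant, so rule 3 applies → [eː].
/e/ — between /w/ and /l/, before a voiced consonant — surfaces as [eː] (rule 3).
/l/ (between /e/ and /e/): rule 4 targets it, but not word-finally or immediately before a consonant → unchanged [l].
/e/ meets the environment for rule 3 (before a voiced consonant) → [eː].
/b/ (between /e/ and /j/) is in the target of rule 1 but the environment (word-finally) is not met → [b].
/a/ — word-final; rule 3 does not apply here → [a].

[meːweːleːbja]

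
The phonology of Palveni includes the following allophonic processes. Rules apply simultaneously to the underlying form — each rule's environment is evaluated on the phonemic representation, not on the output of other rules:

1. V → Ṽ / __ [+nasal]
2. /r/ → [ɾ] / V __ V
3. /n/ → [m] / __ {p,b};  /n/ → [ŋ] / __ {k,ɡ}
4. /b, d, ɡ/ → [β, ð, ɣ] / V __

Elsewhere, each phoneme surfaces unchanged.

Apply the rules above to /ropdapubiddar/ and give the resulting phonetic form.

/r/ (word-initial) is in the target of rule 2 but the environment (between two vowels) is not met → [r].
/o/ (between /r/ and /p/): rule 1 targets it, but not before a nasal consonant → unchanged [o].
/p/ — not in any rule's target class → [p].
/d/ (between /p/ and /a/) fails the environment for rule 4, so it stays [d].
/a/ — between /d/ and /p/; rule 1 does not apply here → [a].
/p/ — not in any rule's target class → [p].
/u/ — between /p/ and /b/; rule 1 does not apply here → [u].
/b/ — between /u/ and /i/, immediately after a vowel — surfaces as [β] (rule 4).
/i/ — between /b/ and /d/; rule 1 does not apply here → [i].
Rule 4 applies to /d/ (between /i/ and /d/: immediately after a vowel) → [ð].
/d/ (between /d/ and /a/): rule 4 targets it, but not immediately after a vowel → unchanged [d].
/a/ (between /d/ and /r/) fails the environment for rule 1, so it stays [a].
/r/ (word-final): rule 2 targets it, but not between two vowels → unchanged [r].

[ropdapuβiðdar]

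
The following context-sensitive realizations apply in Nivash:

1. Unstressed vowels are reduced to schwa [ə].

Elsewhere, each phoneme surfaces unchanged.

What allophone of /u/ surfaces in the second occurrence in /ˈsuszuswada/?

[ə]

/u/ (between /z/ and /s/): in an unstressed syllable, so rule 1 applies → [ə].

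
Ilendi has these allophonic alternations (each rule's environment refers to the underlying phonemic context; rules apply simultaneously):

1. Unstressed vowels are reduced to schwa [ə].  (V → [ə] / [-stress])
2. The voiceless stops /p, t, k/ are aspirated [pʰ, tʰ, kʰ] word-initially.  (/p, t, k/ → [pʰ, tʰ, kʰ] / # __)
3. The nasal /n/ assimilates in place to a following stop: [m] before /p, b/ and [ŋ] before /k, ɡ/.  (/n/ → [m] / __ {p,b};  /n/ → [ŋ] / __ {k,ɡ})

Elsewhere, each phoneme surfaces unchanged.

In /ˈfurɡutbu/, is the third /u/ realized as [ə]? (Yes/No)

Yes

/u/ — word-final, in an unstressed syllable — surfaces as [ə] (rule 1).
The actual realization is [ə], which matches [ə].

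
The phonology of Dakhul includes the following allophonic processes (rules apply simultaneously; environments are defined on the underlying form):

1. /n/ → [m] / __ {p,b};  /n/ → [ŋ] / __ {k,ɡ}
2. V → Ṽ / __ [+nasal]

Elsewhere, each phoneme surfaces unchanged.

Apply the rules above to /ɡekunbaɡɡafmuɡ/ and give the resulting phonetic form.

[ɡekũmbaɡɡafmuɡ]

/ɡ/ stays [ɡ].
/e/ (between /ɡ/ and /k/) is in the target of rule 2 but the environment (before a nasal consonant) is not met → [e].
/k/ (between /e/ and /u/): no rule targets it → [k].
/u/ meets the environment for rule 2 (before a nasal consonant) → [ũ].
Rule 1 applies to /n/ (between /u/ and /b/: before a labial or velar stop) → [m].
/b/ (between /n/ and /a/): no rule targets it → [b].
/a/ (between /b/ and /ɡ/): rule 2 targets it, but not before a nasal consonant → unchanged [a].
/ɡ/ (between /a/ and /ɡ/) is unaffected → [ɡ].
/ɡ/ — not in any rule's target class → [ɡ].
/a/ (between /ɡ/ and /f/): rule 2 targets it, but not before a nasal consonant → unchanged [a].
/f/ (between /a/ and /m/): no rule targets it → [f].
/m/ — not in any rule's target class → [m].
/u/ (between /m/ and /ɡ/): rule 2 targets it, but not before a nasal consonant → unchanged [u].
/ɡ/ (word-final) is unaffected → [ɡ].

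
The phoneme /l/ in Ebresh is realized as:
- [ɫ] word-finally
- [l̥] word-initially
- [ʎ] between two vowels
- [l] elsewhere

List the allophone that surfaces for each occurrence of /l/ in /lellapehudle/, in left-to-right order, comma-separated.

Occurrence 1 (position 1): word-initially → [l̥].
Occurrence 2 (position 3): no conditioning environment matches → elsewhere allophone [l].
Occurrence 3 (position 4): no conditioning environment matches → elsewhere allophone [l].
Occurrence 4 (position 11): no conditioning environment matches → elsewhere allophone [l].

[l̥], [l], [l], [l]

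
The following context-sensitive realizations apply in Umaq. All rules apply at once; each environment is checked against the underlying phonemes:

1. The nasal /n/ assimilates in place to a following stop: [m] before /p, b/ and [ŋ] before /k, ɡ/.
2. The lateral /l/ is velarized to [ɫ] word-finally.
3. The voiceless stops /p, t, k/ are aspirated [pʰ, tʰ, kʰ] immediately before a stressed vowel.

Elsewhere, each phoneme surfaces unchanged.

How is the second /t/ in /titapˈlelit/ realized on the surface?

/t/ (between /i/ and /a/) fails the environment for rule 3, so it stays [t].

[t]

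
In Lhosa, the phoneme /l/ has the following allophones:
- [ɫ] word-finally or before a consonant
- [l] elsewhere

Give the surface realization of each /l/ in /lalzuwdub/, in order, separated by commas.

[l], [ɫ]

Occurrence 1 (position 1): no conditioning environment matches → elsewhere allophone [l].
Occurrence 2 (position 3): word-finally or before a consonant → [ɫ].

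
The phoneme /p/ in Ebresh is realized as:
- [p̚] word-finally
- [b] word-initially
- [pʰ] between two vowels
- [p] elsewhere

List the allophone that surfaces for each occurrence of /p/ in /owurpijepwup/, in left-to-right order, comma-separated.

Occurrence 1 (position 5): no conditioning environment matches → elsewhere allophone [p].
Occurrence 2 (position 9): no conditioning environment matches → elsewhere allophone [p].
Occurrence 3 (position 12): word-finally → [p̚].

[p], [p], [p̚]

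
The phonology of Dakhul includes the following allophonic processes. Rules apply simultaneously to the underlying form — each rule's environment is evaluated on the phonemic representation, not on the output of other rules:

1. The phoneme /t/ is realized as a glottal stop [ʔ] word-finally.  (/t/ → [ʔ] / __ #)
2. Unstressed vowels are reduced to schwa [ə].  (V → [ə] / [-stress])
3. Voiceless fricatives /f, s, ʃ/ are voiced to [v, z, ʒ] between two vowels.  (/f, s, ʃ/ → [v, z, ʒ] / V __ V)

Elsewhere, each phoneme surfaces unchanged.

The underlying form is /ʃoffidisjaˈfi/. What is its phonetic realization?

[ʃəffədəsjəˈvi]

/ʃ/ — word-initial; rule 3 does not apply here → [ʃ].
Rule 2 applies to /o/ (between /ʃ/ and /f/: in an unstressed syllable) → [ə].
/f/ (between /o/ and /f/): rule 3 targets it, but not between two vowels → unchanged [f].
/f/ (between /f/ and /i/) is in the target of rule 3 but the environment (between two vowels) is not met → [f].
/i/ (between /f/ and /d/): in an unstressed syllable, so rule 2 applies → [ə].
/d/ (between /i/ and /i/) is unaffected → [d].
/i/ meets the environment for rule 2 (in an unstressed syllable) → [ə].
/s/ (between /i/ and /j/) is in the target of rule 3 but the environment (between two vowels) is not met → [s].
/j/ stays [j].
/a/ (between /j/ and /f/) occurs in an unstressed syllable → [ə] by rule 2.
/f/ (between /a/ and /i/) occurs between two vowels → [v] by rule 3.
/i/ (word-final) is in the target of rule 2 but the environment (in an unstressed syllable) is not met → [i].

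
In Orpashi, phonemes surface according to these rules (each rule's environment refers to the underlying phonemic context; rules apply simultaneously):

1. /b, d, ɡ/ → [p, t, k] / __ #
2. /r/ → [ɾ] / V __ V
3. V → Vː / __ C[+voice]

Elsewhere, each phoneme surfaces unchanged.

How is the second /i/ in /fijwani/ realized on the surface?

/i/ (word-final): rule 3 targets it, but not before a voiced consonant → unchanged [i].

[i]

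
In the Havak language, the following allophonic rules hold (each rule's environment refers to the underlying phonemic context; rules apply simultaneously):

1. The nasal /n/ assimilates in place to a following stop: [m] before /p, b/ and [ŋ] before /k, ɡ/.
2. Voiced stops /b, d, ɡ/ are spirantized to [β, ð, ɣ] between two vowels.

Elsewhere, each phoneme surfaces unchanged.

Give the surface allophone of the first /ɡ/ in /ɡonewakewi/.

[ɡ]

/ɡ/ (word-initial) fails the environment for rule 2, so it stays [ɡ].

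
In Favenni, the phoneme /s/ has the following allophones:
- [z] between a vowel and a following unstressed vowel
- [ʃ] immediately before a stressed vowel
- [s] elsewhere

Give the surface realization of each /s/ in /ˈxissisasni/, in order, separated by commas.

[s], [s], [z], [s]

Occurrence 1 (position 3): no conditioning environment matches → elsewhere allophone [s].
Occurrence 2 (position 4): no conditioning environment matches → elsewhere allophone [s].
Occurrence 3 (position 6): between a vowel and a following unstressed vowel → [z].
Occurrence 4 (position 8): no conditioning environment matches → elsewhere allophone [s].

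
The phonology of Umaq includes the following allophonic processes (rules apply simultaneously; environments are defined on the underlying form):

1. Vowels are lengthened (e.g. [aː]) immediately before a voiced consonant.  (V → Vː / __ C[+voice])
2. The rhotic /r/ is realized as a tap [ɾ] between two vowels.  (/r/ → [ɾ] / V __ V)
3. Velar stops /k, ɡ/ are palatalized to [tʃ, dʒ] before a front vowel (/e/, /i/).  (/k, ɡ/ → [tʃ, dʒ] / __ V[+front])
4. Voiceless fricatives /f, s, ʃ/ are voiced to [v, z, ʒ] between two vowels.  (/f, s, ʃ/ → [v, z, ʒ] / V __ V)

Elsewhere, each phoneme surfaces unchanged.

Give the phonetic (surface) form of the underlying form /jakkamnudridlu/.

[jakkaːmnuːdriːdlu]

/j/ (word-initial) is unaffected → [j].
/a/ — between /j/ and /k/; rule 1 does not apply here → [a].
/k/ — between /a/ and /k/; rule 3 does not apply here → [k].
/k/ (between /k/ and /a/) is in the target of rule 3 but the environment (before a front vowel) is not met → [k].
/a/ (between /k/ and /m/): before a voiced consonant, so rule 1 applies → [aː].
/m/ stays [m].
/n/ (between /m/ and /u/): no rule targets it → [n].
/u/ — between /n/ and /d/, before a voiced consonant — surfaces as [uː] (rule 1).
/d/ (between /u/ and /r/) is unaffected → [d].
/r/ (between /d/ and /i/): rule 2 targets it, but not between two vowels → unchanged [r].
/i/ meets the environment for rule 1 (before a voiced consonant) → [iː].
/d/ (between /i/ and /l/) is unaffected → [d].
/l/ stays [l].
/u/ — word-final; rule 1 does not apply here → [u].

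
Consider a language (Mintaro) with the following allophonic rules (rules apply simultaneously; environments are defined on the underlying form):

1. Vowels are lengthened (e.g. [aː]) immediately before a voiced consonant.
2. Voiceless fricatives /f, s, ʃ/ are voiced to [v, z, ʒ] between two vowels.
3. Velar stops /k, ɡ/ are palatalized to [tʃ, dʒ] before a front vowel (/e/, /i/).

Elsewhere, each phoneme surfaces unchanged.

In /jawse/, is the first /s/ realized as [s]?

/s/ (between /w/ and /e/) fails the environment for rule 2, so it stays [s].
The actual realization is [s], which matches [s].

Yes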